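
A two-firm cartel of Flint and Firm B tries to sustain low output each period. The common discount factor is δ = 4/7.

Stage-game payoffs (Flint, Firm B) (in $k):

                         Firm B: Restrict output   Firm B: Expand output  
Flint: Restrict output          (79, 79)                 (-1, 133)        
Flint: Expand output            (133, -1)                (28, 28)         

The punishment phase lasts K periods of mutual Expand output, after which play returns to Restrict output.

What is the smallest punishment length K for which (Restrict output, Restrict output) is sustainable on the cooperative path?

3

IC: δ(1−δ^K)/(1−δ) ≥ (133−79)/(79−28) = 18/17.
With δ = 4/7: need 1 − δ^K ≥ 18/17·(1−4/7)/(4/7), i.e. δ^K ≤ 0.2059.
Since (4/7)^2 = 0.3265 and (4/7)^3 = 0.1866, the smallest such K is 3.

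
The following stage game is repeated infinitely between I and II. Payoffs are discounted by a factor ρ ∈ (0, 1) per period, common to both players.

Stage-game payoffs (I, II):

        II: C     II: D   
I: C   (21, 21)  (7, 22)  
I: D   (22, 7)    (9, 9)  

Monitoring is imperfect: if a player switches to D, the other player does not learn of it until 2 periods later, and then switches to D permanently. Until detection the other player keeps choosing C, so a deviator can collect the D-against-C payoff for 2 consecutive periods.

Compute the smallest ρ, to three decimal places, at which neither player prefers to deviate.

Deviating for the 2 undetected periods gains 22−21 = 1 per period over cooperation, then loses 21−9 = 12 per period forever once punishment starts.
Gain: 1(1 + ρ + … + ρ^1); loss: 12·ρ^2/(1−ρ).
No profitable deviation ⇔ 1(1−ρ^2) ≤ 12·ρ^2, i.e. ρ^2 ≥ 1/(1+12) = 1/13.
Hence ρ ≥ (1/13)^(1/2) ≈ 0.277.

0.277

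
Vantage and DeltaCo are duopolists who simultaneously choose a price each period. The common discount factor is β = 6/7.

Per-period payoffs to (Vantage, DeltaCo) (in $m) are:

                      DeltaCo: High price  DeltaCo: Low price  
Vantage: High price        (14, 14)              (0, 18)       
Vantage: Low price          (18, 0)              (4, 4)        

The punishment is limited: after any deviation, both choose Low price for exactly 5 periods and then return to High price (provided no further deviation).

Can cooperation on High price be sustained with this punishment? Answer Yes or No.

Yes

IC: β+…+β^5 ≥ (18−14)/(14−4) = 2/5.
At β = 6/7: partial sum = 3.2240 ≥ 0.4000. Cooperation sustainable.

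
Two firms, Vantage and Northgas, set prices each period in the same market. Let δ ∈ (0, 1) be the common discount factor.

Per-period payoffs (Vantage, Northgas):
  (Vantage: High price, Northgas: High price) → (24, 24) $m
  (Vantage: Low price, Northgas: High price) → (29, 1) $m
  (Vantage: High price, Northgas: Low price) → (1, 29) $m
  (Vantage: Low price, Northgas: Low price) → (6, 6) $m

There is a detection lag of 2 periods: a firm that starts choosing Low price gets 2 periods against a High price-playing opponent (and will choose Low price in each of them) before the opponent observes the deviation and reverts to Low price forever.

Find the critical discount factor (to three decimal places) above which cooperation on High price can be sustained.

0.466

Deviating for the 2 undetected periods gains 29−24 = 5 per period over cooperation, then loses 24−6 = 18 per period forever once punishment starts.
Gain: 5(1 + δ + … + δ^1); loss: 18·δ^2/(1−δ).
No profitable deviation ⇔ 5(1−δ^2) ≤ 18·δ^2, i.e. δ^2 ≥ 5/(5+18) = 5/23.
Hence δ ≥ (5/23)^(1/2) ≈ 0.466.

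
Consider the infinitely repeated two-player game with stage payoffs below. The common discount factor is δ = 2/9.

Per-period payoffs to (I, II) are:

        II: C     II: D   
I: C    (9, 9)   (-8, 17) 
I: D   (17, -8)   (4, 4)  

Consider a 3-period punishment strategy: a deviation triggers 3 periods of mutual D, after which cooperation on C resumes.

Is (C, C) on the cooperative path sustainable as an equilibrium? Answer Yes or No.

No

Comparing payoff streams over the 4 periods until play realigns: cooperate → 9(1+δ+…+δ^3); deviate → 17 + 4(δ+…+δ^3).
Cooperation is sustained iff (9−4)(δ+…+δ^3) ≥ 17−9.
δ+…+δ^3 = 2/9·(1−(2/9)^3)/(1−2/9) = 0.2826, and (17−9)/(9−4) = 1.6000.
0.2826 < 1.6000, so cooperation is not sustainable.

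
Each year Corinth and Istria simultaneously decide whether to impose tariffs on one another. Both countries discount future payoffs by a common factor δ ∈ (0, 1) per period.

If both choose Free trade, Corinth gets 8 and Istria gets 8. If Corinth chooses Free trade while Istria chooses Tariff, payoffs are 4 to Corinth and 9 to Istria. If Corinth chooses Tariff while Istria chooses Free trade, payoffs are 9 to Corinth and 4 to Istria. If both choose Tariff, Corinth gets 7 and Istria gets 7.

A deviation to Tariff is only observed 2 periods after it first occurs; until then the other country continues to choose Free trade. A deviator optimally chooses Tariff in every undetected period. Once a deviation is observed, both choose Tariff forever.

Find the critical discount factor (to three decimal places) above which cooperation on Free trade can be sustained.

A deviator earns 9 for 2 periods, then 7 forever; cooperating earns 8 forever. Multiplying the IC by (1−δ):
8 ≥ 9(1−δ^2) + 7δ^2, so 2·δ^2 ≥ 1 and δ^2 ≥ 1/2.
δ ≥ (1/2)^(1/2) ≈ 0.707.

0.707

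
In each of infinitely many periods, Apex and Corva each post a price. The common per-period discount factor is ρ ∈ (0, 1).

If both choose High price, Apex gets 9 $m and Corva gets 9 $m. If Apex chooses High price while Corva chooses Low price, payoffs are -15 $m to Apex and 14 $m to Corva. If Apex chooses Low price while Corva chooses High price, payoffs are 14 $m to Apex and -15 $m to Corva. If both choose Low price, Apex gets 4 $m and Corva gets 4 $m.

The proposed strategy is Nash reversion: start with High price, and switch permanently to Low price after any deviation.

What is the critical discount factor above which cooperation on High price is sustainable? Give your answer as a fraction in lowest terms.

Under grim trigger the critical discount factor is (T−C)/(T−P) with T = 14, C = 9, P = 4.
ρ* = (14−9)/(14−4) = 5/10 = 1/2.

1/2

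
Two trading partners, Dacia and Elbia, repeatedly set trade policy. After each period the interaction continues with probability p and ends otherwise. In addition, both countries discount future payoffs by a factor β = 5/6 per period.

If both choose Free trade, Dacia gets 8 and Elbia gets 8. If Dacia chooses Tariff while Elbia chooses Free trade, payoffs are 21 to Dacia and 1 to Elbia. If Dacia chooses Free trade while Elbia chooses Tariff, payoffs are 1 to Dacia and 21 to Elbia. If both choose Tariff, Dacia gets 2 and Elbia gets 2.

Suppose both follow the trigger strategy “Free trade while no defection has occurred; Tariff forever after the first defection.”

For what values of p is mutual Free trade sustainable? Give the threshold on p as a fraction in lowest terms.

With continuation probability p and discount β, the effective per-period discount factor is βp.
Grim-trigger IC: βp ≥ (21−8)/(21−2) = 13/19.
So p ≥ (13/19)/(5/6) = 78/95.

78/95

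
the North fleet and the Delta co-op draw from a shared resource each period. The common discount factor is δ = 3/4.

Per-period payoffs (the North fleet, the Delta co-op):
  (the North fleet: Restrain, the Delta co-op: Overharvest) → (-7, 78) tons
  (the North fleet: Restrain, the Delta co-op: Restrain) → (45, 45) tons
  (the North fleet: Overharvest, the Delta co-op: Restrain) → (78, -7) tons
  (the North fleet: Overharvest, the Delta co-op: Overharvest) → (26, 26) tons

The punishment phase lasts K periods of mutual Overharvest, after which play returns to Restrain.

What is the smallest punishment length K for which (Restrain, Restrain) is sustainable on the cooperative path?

4

No profitable deviation requires (45−26)(δ+…+δ^K) ≥ 78−45, i.e. δ+…+δ^K ≥ 33/19 ≈ 1.7368.
With δ = 3/4, the partial sums are K=1: 0.7500, K=2: 1.3125, K=3: 1.7344, K=4: 2.0508.
K = 4 is the first length at which the sum reaches 1.7368.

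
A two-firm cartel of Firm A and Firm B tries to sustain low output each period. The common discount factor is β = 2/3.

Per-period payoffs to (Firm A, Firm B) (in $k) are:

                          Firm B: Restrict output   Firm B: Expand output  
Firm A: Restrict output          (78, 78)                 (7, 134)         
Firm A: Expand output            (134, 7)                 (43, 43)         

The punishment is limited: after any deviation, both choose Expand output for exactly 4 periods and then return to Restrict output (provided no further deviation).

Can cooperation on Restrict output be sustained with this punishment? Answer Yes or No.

IC: β+…+β^4 ≥ (134−78)/(78−43) = 8/5.
At β = 2/3: partial sum = 1.6049 ≥ 1.6000. Cooperation sustainable.

Yes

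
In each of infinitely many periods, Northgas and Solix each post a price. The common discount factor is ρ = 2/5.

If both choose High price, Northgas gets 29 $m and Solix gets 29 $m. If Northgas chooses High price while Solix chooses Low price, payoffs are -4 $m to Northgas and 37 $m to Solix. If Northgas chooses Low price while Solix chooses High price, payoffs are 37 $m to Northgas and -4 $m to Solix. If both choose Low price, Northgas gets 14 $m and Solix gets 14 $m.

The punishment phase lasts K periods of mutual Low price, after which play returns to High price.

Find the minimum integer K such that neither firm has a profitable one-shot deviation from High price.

2

IC: ρ(1−ρ^K)/(1−ρ) ≥ (37−29)/(29−14) = 8/15.
With ρ = 2/5: need 1 − ρ^K ≥ 8/15·(1−2/5)/(2/5), i.e. ρ^K ≤ 0.2000.
Since (2/5)^1 = 0.4000 and (2/5)^2 = 0.1600, the smallest such K is 2.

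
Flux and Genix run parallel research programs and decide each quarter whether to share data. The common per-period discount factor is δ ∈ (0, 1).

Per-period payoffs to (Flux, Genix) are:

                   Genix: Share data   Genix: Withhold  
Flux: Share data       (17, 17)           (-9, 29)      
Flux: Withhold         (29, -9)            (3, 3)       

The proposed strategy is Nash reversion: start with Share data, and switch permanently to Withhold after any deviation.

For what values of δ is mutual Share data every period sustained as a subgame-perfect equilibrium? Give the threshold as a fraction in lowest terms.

One-period gain from deviating is 29 − 17 = 12. The loss is 17 − 3 = 14 in every subsequent period, with present value 14·δ/(1−δ).
Deviation is unprofitable when 14·δ/(1−δ) ≥ 12, i.e. δ/(1−δ) ≥ 6/7.
Equivalently δ ≥ 12/(12+14) = 6/13.

6/13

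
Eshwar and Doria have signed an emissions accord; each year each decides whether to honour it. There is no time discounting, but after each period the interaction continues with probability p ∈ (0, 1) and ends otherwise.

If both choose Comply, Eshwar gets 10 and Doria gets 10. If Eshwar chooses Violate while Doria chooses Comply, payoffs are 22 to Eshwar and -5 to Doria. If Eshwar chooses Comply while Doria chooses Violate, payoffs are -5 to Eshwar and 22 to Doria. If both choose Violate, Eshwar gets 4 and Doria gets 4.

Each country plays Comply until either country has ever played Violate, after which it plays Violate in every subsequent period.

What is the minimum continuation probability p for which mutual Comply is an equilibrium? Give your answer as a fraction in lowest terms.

2/3

With no time discounting, the continuation probability p plays the role of the discount factor.
Grim-trigger IC: 10/(1−p) ≥ 22 + 4p/(1−p) ⇒ p ≥ (22−10)/(22−4) = 2/3.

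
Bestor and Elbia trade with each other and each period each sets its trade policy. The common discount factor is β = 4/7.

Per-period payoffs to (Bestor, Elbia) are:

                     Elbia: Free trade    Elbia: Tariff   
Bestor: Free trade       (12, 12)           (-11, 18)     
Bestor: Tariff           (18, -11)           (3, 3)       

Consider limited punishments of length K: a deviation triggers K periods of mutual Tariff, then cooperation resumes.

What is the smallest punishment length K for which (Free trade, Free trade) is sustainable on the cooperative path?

Need Σ_{k=1}^{K} β^k ≥ (18−12)/(12−3) = 0.6667 at β = 4/7.
At K = 1 the sum is 0.5714 < 0.6667; at K = 2 it is 0.8980 ≥ 0.6667.
So the minimum punishment length is K = 2.

2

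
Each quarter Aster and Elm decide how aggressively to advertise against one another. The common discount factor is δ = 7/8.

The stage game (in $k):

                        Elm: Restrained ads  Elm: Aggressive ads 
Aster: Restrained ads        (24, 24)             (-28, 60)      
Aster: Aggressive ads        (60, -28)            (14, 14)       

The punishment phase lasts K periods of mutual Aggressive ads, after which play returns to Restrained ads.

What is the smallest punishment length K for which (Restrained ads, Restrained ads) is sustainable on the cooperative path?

6

No profitable deviation requires (24−14)(δ+…+δ^K) ≥ 60−24, i.e. δ+…+δ^K ≥ 18/5 ≈ 3.6000.
With δ = 7/8, the partial sums are K=1: 0.8750, K=2: 1.6406, K=3: 2.3105, K=4: 2.8967, K=5: 3.4096, K=6: 3.8584.
K = 6 is the first length at which the sum reaches 3.6000.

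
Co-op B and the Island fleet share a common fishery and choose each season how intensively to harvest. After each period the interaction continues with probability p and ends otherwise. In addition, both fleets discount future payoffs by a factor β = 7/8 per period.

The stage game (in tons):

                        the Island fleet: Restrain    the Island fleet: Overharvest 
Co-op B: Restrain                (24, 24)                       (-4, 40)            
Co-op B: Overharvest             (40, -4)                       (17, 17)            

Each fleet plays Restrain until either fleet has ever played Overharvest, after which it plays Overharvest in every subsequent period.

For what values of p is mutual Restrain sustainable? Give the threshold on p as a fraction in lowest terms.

With continuation probability p and discount β, the effective per-period discount factor is βp.
Grim-trigger IC: βp ≥ (40−24)/(40−17) = 16/23.
So p ≥ (16/23)/(7/8) = 128/161.

128/161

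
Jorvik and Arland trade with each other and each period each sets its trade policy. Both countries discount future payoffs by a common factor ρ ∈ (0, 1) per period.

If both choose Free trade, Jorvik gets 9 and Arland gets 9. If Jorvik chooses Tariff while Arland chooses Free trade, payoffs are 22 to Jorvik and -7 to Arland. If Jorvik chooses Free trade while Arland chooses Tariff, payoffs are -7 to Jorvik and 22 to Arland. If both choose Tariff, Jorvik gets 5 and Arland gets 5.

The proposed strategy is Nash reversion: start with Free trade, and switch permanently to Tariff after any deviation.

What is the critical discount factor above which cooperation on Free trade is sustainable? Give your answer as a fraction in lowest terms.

13/17

Under grim trigger the critical discount factor is (T−C)/(T−P) with T = 22, C = 9, P = 5.
ρ* = (22−9)/(22−5) = 13/17.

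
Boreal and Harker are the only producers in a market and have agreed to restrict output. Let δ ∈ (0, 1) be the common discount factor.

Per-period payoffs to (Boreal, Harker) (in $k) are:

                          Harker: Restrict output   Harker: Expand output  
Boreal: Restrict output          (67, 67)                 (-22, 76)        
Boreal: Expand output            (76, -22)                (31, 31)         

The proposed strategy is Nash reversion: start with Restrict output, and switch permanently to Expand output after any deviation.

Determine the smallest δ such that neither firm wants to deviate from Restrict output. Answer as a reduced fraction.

1/5

Cooperation forever yields 67 each period: 67/(1−δ).
Deviating yields 76 once, then 31 forever: 76 + 31δ/(1−δ).
No profitable deviation requires 67/(1−δ) ≥ 76 + 31δ/(1−δ).
Multiplying by (1−δ): 67 ≥ 76(1−δ) + 31δ = 76 − 45δ.
So 45δ ≥ 9, i.e. δ ≥ 9/45 = 1/5.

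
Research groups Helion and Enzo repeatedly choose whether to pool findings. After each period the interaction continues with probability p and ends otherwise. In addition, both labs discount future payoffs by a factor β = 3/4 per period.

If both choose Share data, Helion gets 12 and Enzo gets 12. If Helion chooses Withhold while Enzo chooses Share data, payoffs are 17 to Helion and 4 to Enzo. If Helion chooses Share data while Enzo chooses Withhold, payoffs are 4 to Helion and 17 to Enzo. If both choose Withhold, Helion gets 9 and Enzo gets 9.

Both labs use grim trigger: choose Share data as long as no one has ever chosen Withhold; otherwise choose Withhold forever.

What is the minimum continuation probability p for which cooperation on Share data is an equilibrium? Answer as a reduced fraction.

With continuation probability p and discount β, the effective per-period discount factor is βp.
Grim-trigger IC: βp ≥ (17−12)/(17−9) = 5/8.
So p ≥ (5/8)/(3/4) = 5/6.

5/6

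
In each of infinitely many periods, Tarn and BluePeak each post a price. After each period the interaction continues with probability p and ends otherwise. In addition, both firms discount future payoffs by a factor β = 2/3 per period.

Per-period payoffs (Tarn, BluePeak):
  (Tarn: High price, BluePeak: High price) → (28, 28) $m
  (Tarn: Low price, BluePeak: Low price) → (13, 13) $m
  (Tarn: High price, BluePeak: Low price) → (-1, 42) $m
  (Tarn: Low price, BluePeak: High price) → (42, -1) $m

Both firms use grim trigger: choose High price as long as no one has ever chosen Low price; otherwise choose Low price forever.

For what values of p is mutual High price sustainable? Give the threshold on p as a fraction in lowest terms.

With continuation probability p and discount β, the effective per-period discount factor is βp.
Grim-trigger IC: βp ≥ (42−28)/(42−13) = 14/29.
So p ≥ (14/29)/(2/3) = 21/29.

21/29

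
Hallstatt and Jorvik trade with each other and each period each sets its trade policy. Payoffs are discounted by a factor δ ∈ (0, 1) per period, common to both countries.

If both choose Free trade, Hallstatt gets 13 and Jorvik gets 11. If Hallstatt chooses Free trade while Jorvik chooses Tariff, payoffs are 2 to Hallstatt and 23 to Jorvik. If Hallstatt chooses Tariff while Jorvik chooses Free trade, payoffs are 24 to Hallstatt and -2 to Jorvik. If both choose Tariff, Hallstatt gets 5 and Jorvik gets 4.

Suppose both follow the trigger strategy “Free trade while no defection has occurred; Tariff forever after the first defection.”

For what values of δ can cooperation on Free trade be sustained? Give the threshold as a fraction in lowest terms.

12/19

Hallstatt's threshold: (24−13)/(24−5) = 11/19.
Jorvik's threshold: (23−11)/(23−4) = 12/19.
11/19 < 12/19, so Jorvik binds and δ* = 12/19.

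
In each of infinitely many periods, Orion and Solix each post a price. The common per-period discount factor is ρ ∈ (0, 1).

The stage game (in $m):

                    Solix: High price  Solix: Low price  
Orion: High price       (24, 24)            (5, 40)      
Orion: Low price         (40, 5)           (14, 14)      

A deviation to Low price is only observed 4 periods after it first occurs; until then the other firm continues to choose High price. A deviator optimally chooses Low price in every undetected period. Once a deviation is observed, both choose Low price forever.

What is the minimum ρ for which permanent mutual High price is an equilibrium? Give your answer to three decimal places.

0.886

Deviating for the 4 undetected periods gains 40−24 = 16 per period over cooperation, then loses 24−14 = 10 per period forever once punishment starts.
Gain: 16(1 + ρ + … + ρ^3); loss: 10·ρ^4/(1−ρ).
No profitable deviation ⇔ 16(1−ρ^4) ≤ 10·ρ^4, i.e. ρ^4 ≥ 16/(16+10) = 8/13.
Hence ρ ≥ (8/13)^(1/4) ≈ 0.886.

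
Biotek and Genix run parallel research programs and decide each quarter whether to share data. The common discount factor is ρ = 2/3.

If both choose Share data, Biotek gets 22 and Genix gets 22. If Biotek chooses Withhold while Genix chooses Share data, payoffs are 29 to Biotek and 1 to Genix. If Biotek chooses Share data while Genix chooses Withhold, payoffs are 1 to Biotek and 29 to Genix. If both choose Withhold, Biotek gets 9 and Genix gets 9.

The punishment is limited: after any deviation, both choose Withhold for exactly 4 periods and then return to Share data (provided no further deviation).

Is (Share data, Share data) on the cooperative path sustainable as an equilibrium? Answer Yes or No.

Yes

Comparing payoff streams over the 5 periods until play realigns: cooperate → 22(1+ρ+…+ρ^4); deviate → 29 + 9(ρ+…+ρ^4).
Cooperation is sustained iff (22−9)(ρ+…+ρ^4) ≥ 29−22.
ρ+…+ρ^4 = 2/3·(1−(2/3)^4)/(1−2/3) = 1.6049, and (29−22)/(22−9) = 0.5385.
1.6049 ≥ 0.5385, so cooperation is sustainable.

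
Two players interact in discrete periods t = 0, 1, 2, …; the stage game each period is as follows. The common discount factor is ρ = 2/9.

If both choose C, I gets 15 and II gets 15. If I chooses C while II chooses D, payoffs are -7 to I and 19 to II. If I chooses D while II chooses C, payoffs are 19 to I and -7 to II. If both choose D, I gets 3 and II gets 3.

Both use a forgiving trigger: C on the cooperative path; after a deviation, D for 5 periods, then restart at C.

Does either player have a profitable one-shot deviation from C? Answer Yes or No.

Comparing payoff streams over the 6 periods until play realigns: cooperate → 15(1+ρ+…+ρ^5); deviate → 19 + 3(ρ+…+ρ^5).
Cooperation is sustained iff (15−3)(ρ+…+ρ^5) ≥ 19−15.
ρ+…+ρ^5 = 2/9·(1−(2/9)^5)/(1−2/9) = 0.2856, and (19−15)/(15−3) = 0.3333.
0.2856 < 0.3333, so cooperation is not sustainable.

Yes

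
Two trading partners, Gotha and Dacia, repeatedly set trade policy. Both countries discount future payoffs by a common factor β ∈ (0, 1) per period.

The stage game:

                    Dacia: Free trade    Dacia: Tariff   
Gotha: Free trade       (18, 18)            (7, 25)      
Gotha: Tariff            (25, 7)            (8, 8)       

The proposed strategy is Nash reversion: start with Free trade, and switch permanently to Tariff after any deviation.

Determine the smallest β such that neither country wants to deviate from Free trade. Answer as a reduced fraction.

Cooperation forever yields 18 each period: 18/(1−β).
Deviating yields 25 once, then 8 forever: 25 + 8β/(1−β).
No profitable deviation requires 18/(1−β) ≥ 25 + 8β/(1−β).
Multiplying by (1−β): 18 ≥ 25(1−β) + 8β = 25 − 17β.
So 17β ≥ 7, i.e. β ≥ 7/17.

7/17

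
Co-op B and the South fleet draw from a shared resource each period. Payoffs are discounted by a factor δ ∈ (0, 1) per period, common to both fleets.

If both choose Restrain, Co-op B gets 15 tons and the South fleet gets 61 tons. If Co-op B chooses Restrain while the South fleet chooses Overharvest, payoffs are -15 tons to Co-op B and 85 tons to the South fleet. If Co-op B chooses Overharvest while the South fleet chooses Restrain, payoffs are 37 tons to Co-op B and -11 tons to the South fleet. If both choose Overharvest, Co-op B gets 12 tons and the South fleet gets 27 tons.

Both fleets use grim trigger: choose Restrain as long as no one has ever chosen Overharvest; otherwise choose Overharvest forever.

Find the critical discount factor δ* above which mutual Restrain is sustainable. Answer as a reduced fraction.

Co-op B: cooperation gives 15 each period; deviation gives 37 once then 12 forever.
  15/(1−δ) ≥ 37 + 12δ/(1−δ) ⇒ δ ≥ 22/25.
the South fleet: cooperation gives 61 each period; deviation gives 85 once then 27 forever.
  δ ≥ 24/58 = 12/29.
Both must hold, so the binding constraint is Co-op B's: δ ≥ 22/25.

22/25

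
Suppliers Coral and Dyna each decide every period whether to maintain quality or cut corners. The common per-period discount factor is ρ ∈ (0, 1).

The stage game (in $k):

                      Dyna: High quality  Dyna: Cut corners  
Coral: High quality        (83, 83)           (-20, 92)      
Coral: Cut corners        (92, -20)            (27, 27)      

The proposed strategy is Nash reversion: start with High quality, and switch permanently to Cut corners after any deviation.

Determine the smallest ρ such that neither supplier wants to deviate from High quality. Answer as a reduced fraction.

9/65

Cooperation forever yields 83 each period: 83/(1−ρ).
Deviating yields 92 once, then 27 forever: 92 + 27ρ/(1−ρ).
No profitable deviation requires 83/(1−ρ) ≥ 92 + 27ρ/(1−ρ).
Multiplying by (1−ρ): 83 ≥ 92(1−ρ) + 27ρ = 92 − 65ρ.
So 65ρ ≥ 9, i.e. ρ ≥ 9/65.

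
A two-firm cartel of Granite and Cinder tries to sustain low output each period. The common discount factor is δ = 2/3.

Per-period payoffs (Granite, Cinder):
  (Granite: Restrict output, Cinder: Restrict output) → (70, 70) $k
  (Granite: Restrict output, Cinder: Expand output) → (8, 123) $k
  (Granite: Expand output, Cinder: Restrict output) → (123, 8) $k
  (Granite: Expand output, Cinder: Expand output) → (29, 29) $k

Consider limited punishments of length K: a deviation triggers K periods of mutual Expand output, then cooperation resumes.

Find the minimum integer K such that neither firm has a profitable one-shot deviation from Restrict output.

3

IC: δ(1−δ^K)/(1−δ) ≥ (123−70)/(70−29) = 53/41.
With δ = 2/3: need 1 − δ^K ≥ 53/41·(1−2/3)/(2/3), i.e. δ^K ≤ 0.3537.
Since (2/3)^2 = 0.4444 and (2/3)^3 = 0.2963, the smallest such K is 3.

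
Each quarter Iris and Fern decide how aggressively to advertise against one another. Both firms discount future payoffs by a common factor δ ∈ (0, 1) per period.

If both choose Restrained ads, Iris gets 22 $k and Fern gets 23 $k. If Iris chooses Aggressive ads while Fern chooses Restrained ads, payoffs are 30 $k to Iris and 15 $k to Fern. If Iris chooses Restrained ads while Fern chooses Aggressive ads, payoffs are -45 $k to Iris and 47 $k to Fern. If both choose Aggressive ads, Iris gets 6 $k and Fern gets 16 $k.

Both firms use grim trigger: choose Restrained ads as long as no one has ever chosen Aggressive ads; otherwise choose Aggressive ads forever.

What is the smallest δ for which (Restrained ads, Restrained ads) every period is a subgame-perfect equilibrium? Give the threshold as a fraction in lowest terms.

24/31

For Iris: deviation gain 30−22 = 8, per-period punishment loss 22−6 = 16. IC gives δ ≥ 8/24 = 1/3.
For Fern: gain 24, loss 7 per period, so δ ≥ 24/31.
The tighter constraint is Fern's, so cooperation needs δ ≥ 24/31.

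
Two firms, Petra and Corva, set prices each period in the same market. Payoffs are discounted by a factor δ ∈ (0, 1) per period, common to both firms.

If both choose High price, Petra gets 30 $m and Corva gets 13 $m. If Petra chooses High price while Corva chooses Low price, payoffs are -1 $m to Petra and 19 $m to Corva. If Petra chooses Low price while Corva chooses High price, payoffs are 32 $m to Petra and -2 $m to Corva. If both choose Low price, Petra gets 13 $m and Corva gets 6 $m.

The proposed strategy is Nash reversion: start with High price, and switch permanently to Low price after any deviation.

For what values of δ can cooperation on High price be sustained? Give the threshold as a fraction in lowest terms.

6/13

Petra: cooperation gives 30 each period; deviation gives 32 once then 13 forever.
  30/(1−δ) ≥ 32 + 13δ/(1−δ) ⇒ δ ≥ 2/19.
Corva: cooperation gives 13 each period; deviation gives 19 once then 6 forever.
  δ ≥ 6/13.
Both must hold, so the binding constraint is Corva's: δ ≥ 6/13.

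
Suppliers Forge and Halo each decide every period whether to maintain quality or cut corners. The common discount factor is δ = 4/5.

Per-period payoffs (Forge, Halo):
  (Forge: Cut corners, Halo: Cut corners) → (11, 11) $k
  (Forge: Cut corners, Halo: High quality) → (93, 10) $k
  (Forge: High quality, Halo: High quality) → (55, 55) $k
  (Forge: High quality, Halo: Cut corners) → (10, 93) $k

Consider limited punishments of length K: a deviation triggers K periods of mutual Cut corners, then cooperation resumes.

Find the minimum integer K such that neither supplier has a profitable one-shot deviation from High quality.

2

IC: δ(1−δ^K)/(1−δ) ≥ (93−55)/(55−11) = 19/22.
With δ = 4/5: need 1 − δ^K ≥ 19/22·(1−4/5)/(4/5), i.e. δ^K ≤ 0.7841.
Since (4/5)^1 = 0.8000 and (4/5)^2 = 0.6400, the smallest such K is 2.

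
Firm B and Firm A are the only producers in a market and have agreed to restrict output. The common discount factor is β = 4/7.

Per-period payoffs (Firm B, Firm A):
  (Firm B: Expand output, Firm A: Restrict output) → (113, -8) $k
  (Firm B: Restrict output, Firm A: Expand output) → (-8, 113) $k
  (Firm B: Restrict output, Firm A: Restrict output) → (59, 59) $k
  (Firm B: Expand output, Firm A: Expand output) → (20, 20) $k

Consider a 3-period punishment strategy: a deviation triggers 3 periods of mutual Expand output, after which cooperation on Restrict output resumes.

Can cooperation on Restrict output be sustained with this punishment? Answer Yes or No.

No

Comparing payoff streams over the 4 periods until play realigns: cooperate → 59(1+β+…+β^3); deviate → 113 + 20(β+…+β^3).
Cooperation is sustained iff (59−20)(β+…+β^3) ≥ 113−59.
β+…+β^3 = 4/7·(1−(4/7)^3)/(1−4/7) = 1.0845, and (113−59)/(59−20) = 1.3846.
1.0845 < 1.3846, so cooperation is not sustainable.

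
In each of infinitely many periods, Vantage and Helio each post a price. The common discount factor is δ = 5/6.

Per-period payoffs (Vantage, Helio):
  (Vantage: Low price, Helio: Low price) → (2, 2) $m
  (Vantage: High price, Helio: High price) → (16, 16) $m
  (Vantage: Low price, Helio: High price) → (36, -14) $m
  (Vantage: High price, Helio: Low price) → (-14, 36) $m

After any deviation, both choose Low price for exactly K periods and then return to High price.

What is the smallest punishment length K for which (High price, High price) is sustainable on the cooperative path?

2

IC: δ(1−δ^K)/(1−δ) ≥ (36−16)/(16−2) = 10/7.
With δ = 5/6: need 1 − δ^K ≥ 10/7·(1−5/6)/(5/6), i.e. δ^K ≤ 0.7143.
Since (5/6)^1 = 0.8333 and (5/6)^2 = 0.6944, the smallest such K is 2.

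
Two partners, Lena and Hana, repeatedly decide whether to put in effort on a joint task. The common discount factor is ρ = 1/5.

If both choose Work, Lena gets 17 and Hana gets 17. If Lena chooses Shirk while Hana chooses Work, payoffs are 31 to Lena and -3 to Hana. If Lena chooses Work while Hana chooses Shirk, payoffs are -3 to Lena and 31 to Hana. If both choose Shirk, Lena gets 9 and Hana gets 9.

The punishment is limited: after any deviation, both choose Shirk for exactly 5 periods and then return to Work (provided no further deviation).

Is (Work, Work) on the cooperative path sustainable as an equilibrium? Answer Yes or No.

IC: ρ+…+ρ^5 ≥ (31−17)/(17−9) = 7/4.
At ρ = 1/5: partial sum = 0.2499 < 1.7500. Cooperation not sustainable.

No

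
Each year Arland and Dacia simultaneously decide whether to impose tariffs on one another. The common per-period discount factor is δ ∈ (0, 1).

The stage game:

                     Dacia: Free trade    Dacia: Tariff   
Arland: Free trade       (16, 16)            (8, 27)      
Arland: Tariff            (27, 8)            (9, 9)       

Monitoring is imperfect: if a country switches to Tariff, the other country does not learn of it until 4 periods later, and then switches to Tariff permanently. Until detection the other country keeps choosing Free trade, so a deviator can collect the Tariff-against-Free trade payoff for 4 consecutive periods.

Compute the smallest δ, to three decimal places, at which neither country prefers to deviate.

A deviator earns 27 for 4 periods, then 9 forever; cooperating earns 16 forever. Multiplying the IC by (1−δ):
16 ≥ 27(1−δ^4) + 9δ^4, so 18·δ^4 ≥ 11 and δ^4 ≥ 11/18.
δ ≥ (11/18)^(1/4) ≈ 0.884.

0.884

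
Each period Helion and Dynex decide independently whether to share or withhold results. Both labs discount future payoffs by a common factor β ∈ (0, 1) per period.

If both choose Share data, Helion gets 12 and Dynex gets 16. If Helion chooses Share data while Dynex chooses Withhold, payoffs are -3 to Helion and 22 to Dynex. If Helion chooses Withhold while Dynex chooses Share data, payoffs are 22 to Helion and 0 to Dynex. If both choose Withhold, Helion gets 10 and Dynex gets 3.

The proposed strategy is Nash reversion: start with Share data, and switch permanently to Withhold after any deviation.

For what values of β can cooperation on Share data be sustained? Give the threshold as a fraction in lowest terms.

5/6

Helion's threshold: (22−12)/(22−10) = 5/6.
Dynex's threshold: (22−16)/(22−3) = 6/19.
5/6 > 6/19, so Helion binds and β* = 5/6.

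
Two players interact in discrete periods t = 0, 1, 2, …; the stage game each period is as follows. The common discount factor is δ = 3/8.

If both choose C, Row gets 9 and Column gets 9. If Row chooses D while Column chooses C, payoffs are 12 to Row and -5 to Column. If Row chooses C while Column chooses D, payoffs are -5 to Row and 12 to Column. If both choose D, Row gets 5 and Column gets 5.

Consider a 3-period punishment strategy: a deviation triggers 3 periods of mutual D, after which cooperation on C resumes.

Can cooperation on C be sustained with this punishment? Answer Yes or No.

No

Comparing payoff streams over the 4 periods until play realigns: cooperate → 9(1+δ+…+δ^3); deviate → 12 + 5(δ+…+δ^3).
Cooperation is sustained iff (9−5)(δ+…+δ^3) ≥ 12−9.
δ+…+δ^3 = 3/8·(1−(3/8)^3)/(1−3/8) = 0.5684, and (12−9)/(9−5) = 0.7500.
0.5684 < 0.7500, so cooperation is not sustainable.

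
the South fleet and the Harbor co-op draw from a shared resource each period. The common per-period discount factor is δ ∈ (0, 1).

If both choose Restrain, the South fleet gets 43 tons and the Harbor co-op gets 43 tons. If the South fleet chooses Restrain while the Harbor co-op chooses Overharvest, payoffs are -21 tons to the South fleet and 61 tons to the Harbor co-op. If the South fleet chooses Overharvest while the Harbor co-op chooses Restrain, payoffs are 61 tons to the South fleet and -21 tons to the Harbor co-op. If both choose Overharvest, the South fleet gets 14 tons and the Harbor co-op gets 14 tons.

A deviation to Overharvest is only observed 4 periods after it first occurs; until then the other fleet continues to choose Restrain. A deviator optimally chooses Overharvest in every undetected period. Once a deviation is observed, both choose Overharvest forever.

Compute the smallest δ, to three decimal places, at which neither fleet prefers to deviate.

0.787

A deviator earns 61 for 4 periods, then 14 forever; cooperating earns 43 forever. Multiplying the IC by (1−δ):
43 ≥ 61(1−δ^4) + 14δ^4, so 47·δ^4 ≥ 18 and δ^4 ≥ 18/47.
δ ≥ (18/47)^(1/4) ≈ 0.787.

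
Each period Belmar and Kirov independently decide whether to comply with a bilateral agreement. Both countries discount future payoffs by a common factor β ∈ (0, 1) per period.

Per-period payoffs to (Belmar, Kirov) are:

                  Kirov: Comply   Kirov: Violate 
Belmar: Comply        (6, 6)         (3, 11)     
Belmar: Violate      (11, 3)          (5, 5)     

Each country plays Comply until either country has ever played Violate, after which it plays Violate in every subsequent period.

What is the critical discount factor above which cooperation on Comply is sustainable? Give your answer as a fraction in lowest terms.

One-period gain from deviating is 11 − 6 = 5. The loss is 6 − 5 = 1 in every subsequent period, with present value 1·β/(1−β).
Deviation is unprofitable when 1·β/(1−β) ≥ 5, i.e. β/(1−β) ≥ 5.
Equivalently β ≥ 5/(5+1) = 5/6.

5/6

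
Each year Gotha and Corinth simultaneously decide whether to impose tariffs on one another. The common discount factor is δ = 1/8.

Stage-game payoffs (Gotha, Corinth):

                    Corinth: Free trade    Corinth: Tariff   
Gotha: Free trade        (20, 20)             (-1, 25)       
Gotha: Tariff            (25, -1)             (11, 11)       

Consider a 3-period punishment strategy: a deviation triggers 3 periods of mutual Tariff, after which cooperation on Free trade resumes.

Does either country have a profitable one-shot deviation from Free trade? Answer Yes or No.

Yes

Comparing payoff streams over the 4 periods until play realigns: cooperate → 20(1+δ+…+δ^3); deviate → 25 + 11(δ+…+δ^3).
Cooperation is sustained iff (20−11)(δ+…+δ^3) ≥ 25−20.
δ+…+δ^3 = 1/8·(1−(1/8)^3)/(1−1/8) = 0.1426, and (25−20)/(20−11) = 0.5556.
0.1426 < 0.5556, so cooperation is not sustainable.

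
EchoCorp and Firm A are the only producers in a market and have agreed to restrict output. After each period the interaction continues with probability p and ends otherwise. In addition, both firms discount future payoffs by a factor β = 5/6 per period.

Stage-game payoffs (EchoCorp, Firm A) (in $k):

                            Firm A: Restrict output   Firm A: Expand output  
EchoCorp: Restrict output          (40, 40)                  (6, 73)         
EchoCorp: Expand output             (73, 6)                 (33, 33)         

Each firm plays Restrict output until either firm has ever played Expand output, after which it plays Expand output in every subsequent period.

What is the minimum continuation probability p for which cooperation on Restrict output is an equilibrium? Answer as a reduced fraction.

Expected continuation weight on next period's payoff is β·p = 5/6·p, which plays the role of the discount factor.
Cooperation requires 5/6·p ≥ (73−40)/(73−33) = 33/40, hence p ≥ 99/100.

99/100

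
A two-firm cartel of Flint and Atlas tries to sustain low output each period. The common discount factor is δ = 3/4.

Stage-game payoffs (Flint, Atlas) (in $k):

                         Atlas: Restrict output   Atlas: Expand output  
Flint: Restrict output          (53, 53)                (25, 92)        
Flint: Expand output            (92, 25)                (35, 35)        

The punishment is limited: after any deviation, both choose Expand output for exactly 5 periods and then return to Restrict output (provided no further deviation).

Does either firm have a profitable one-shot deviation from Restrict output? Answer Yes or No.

Comparing payoff streams over the 6 periods until play realigns: cooperate → 53(1+δ+…+δ^5); deviate → 92 + 35(δ+…+δ^5).
Cooperation is sustained iff (53−35)(δ+…+δ^5) ≥ 92−53.
δ+…+δ^5 = 3/4·(1−(3/4)^5)/(1−3/4) = 2.2881, and (92−53)/(53−35) = 2.1667.
2.2881 ≥ 2.1667, so cooperation is sustainable.

No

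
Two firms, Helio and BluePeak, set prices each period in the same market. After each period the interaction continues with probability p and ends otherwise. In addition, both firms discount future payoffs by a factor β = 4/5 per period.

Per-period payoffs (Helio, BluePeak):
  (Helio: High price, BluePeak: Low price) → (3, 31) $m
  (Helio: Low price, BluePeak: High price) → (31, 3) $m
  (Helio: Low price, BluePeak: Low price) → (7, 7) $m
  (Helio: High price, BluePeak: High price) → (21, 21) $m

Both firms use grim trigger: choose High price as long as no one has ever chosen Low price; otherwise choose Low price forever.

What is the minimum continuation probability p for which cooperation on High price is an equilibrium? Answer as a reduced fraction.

25/48

Expected continuation weight on next period's payoff is β·p = 4/5·p, which plays the role of the discount factor.
Cooperation requires 4/5·p ≥ (31−21)/(31−7) = 5/12, hence p ≥ 25/48.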